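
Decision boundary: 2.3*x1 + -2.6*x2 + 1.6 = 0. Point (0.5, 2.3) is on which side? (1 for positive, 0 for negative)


Compute 2.3 * 0.5 + -2.6 * 2.3 + 1.6
= 1.15 + -5.98 + 1.6
= -3.23
Since -3.23 < 0, the point is on the negative side.

0


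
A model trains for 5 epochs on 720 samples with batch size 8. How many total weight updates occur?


Iterations per epoch = 720 / 8 = 90
Total updates = iterations_per_epoch * epochs
= 90 * 5
= 450

450


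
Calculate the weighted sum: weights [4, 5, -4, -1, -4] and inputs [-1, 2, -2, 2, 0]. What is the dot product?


Element-wise products:
4 * -1 = -4
5 * 2 = 10
-4 * -2 = 8
-1 * 2 = -2
-4 * 0 = 0
Sum = -4 + 10 + 8 + -2 + 0
= 12

12


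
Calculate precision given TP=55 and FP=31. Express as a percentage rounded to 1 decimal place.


Precision = TP / (TP + FP) * 100
= 55 / (55 + 31)
= 55 / 86
= 0.6395
= 64.0%

64.0


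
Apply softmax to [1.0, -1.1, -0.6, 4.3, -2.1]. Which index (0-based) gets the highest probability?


Softmax is a monotonic transformation, so it preserves the argmax.
We need to find the index of the maximum logit.
Index 0: 1.0
Index 1: -1.1
Index 2: -0.6
Index 3: 4.3
Index 4: -2.1
Maximum logit = 4.3 at index 3

3


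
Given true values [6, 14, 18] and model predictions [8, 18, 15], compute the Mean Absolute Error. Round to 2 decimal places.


Absolute errors: [2, 4, 3]
Sum of absolute errors = 9
MAE = 9 / 3 = 3.00

3.00


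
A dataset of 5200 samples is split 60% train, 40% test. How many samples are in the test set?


Train samples = 5200 * 60% = 3120
Test samples = 5200 - 3120
= 2080

2080


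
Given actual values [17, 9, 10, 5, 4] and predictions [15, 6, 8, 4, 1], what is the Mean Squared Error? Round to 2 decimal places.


Differences: [2, 3, 2, 1, 3]
Squared errors: [4, 9, 4, 1, 9]
Sum of squared errors = 27
MSE = 27 / 5 = 5.40

5.40


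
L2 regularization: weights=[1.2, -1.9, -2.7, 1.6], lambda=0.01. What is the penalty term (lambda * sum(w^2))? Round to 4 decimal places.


Squaring each weight:
1.2^2 = 1.44
(-1.9)^2 = 3.61
(-2.7)^2 = 7.29
1.6^2 = 2.56
Sum of squares = 14.9
Penalty = 0.01 * 14.9 = 0.1490

0.1490


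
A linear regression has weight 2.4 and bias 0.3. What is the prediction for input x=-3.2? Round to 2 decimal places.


y = 2.4 * -3.2 + (0.3)
= -7.68 + (0.3)
= -7.38

-7.38


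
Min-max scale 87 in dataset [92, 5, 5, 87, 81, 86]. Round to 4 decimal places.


Min = 5, Max = 92
Range = 92 - 5 = 87
Scaled = (x - min) / (max - min)
= (87 - 5) / 87
= 82 / 87
= 0.9425

0.9425


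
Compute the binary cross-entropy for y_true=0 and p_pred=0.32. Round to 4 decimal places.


For y=0: Loss = -log(1-p)
= -log(1 - 0.32)
= -log(0.68)
= -(-0.3857)
= 0.3857

0.3857


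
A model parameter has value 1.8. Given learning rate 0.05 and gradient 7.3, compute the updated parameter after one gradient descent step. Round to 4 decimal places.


w_new = w_old - lr * gradient
= 1.8 - 0.05 * 7.3
= 1.8 - (0.365)
= 1.4350

1.4350


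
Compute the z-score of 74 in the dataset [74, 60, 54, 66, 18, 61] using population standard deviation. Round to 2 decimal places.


Mean = (74 + 60 + 54 + 66 + 18 + 61) / 6 = 55.5
Variance = sum((x_i - mean)^2) / n = 318.5833
Std = sqrt(318.5833) = 17.8489
Z = (x - mean) / std
= (74 - 55.5) / 17.8489
= 18.5 / 17.8489
= 1.04

1.04


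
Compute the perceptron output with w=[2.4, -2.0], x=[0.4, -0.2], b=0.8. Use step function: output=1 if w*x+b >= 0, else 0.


z = w . x + b
= 2.4*0.4 + -2.0*-0.2 + 0.8
= 0.96 + 0.4 + 0.8
= 1.36 + 0.8
= 2.16
Since z = 2.16 >= 0, output = 1

1


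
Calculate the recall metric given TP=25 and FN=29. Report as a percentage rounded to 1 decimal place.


Recall = TP / (TP + FN) * 100
= 25 / (25 + 29)
= 25 / 54
= 0.463
= 46.3%

46.3


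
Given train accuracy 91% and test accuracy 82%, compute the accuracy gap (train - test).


Gap = train_accuracy - test_accuracy
= 91 - 82
= 9%
This moderate gap may indicate mild overfitting.

9


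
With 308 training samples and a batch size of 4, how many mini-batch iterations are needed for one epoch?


Iterations per epoch = dataset_size / batch_size
= 308 / 4
= 77

77


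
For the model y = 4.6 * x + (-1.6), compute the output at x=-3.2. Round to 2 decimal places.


y = 4.6 * -3.2 + (-1.6)
= -14.72 + (-1.6)
= -16.32

-16.32


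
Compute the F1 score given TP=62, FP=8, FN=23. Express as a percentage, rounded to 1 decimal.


Precision = TP / (TP + FP) = 62 / 70 = 0.8857
Recall = TP / (TP + FN) = 62 / 85 = 0.7294
F1 = 2 * P * R / (P + R)
= 2 * 0.8857 * 0.7294 / (0.8857 + 0.7294)
= 1.2921 / 1.6151
= 0.8
As percentage: 80.0%

80.0


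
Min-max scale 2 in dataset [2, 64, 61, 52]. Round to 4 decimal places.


Min = 2, Max = 64
Range = 64 - 2 = 62
Scaled = (x - min) / (max - min)
= (2 - 2) / 62
= 0 / 62
= 0.0000

0.0000


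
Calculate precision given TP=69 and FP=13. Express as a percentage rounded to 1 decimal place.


Precision = TP / (TP + FP) * 100
= 69 / (69 + 13)
= 69 / 82
= 0.8415
= 84.1%

84.1


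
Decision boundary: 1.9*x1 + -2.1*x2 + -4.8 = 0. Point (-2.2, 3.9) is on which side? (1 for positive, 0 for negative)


Compute 1.9 * -2.2 + -2.1 * 3.9 + -4.8
= -4.18 + -8.19 + -4.8
= -17.17
Since -17.17 < 0, the point is on the negative side.

0


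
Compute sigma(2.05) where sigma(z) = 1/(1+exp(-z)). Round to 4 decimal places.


sigmoid(z) = 1 / (1 + exp(-z))
exp(-(2.05)) = exp(-2.05) = 0.1287
1 + 0.1287 = 1.1287
1 / 1.1287 = 0.8859

0.8859


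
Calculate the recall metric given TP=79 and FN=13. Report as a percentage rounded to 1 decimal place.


Recall = TP / (TP + FN) * 100
= 79 / (79 + 13)
= 79 / 92
= 0.8587
= 85.9%

85.9


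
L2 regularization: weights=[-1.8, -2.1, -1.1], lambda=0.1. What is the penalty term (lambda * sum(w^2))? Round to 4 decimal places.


Squaring each weight:
(-1.8)^2 = 3.24
(-2.1)^2 = 4.41
(-1.1)^2 = 1.21
Sum of squares = 8.86
Penalty = 0.1 * 8.86 = 0.8860

0.8860


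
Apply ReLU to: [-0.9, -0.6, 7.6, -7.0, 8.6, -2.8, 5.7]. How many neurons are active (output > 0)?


ReLU(x) = max(0, x) for each element:
ReLU(-0.9) = 0
ReLU(-0.6) = 0
ReLU(7.6) = 7.6
ReLU(-7.0) = 0
ReLU(8.6) = 8.6
ReLU(-2.8) = 0
ReLU(5.7) = 5.7
Active neurons (>0): 3

3


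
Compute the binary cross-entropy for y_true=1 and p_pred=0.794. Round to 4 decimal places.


For y=1: Loss = -log(p)
= -log(0.794)
= -(-0.2307)
= 0.2307

0.2307


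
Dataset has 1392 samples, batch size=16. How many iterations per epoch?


Iterations per epoch = dataset_size / batch_size
= 1392 / 16
= 87

87


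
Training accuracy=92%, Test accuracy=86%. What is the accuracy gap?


Gap = train_accuracy - test_accuracy
= 92 - 86
= 6%
This moderate gap may indicate mild overfitting.

6


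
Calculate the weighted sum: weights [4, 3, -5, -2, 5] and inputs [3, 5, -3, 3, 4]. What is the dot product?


Element-wise products:
4 * 3 = 12
3 * 5 = 15
-5 * -3 = 15
-2 * 3 = -6
5 * 4 = 20
Sum = 12 + 15 + 15 + -6 + 20
= 56

56


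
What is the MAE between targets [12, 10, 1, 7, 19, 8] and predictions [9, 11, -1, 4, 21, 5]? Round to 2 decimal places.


Absolute errors: [3, 1, 2, 3, 2, 3]
Sum of absolute errors = 14
MAE = 14 / 6 = 2.33

2.33


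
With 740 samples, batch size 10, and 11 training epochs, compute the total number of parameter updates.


Iterations per epoch = 740 / 10 = 74
Total updates = iterations_per_epoch * epochs
= 74 * 11
= 814

814


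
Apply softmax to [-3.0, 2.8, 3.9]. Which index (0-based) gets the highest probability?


Softmax is a monotonic transformation, so it preserves the argmax.
We need to find the index of the maximum logit.
Index 0: -3.0
Index 1: 2.8
Index 2: 3.9
Maximum logit = 3.9 at index 2

2


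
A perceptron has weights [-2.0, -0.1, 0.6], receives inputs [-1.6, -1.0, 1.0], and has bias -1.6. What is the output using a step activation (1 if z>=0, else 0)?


z = w . x + b
= -2.0*-1.6 + -0.1*-1.0 + 0.6*1.0 + -1.6
= 3.2 + 0.1 + 0.6 + -1.6
= 3.9 + -1.6
= 2.3
Since z = 2.3 >= 0, output = 1

1


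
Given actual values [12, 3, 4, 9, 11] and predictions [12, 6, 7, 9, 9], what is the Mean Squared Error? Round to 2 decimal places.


Differences: [0, -3, -3, 0, 2]
Squared errors: [0, 9, 9, 0, 4]
Sum of squared errors = 22
MSE = 22 / 5 = 4.40

4.40


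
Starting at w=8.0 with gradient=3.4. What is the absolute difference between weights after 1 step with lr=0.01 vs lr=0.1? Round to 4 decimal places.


With lr=0.01: w_new = 8.0 - 0.01 * 3.4 = 7.966
With lr=0.1: w_new = 8.0 - 0.1 * 3.4 = 7.66
Absolute difference = |7.966 - 7.66|
= 0.3060

0.3060


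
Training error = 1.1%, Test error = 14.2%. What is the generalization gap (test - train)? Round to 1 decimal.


Generalization gap = test_error - train_error
= 14.2 - 1.1
= 13.1%
A large gap suggests overfitting.

13.1


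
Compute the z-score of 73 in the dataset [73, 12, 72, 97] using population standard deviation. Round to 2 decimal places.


Mean = (73 + 12 + 72 + 97) / 4 = 63.5
Variance = sum((x_i - mean)^2) / n = 984.25
Std = sqrt(984.25) = 31.3728
Z = (x - mean) / std
= (73 - 63.5) / 31.3728
= 9.5 / 31.3728
= 0.30

0.30


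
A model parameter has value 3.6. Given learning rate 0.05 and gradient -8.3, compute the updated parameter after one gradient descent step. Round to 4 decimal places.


w_new = w_old - lr * gradient
= 3.6 - 0.05 * -8.3
= 3.6 - (-0.415)
= 4.0150

4.0150


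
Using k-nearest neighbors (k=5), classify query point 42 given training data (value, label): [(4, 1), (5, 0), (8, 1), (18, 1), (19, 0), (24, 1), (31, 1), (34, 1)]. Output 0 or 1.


Distances from query 42:
Point 34 (class 1): distance = 8
Point 31 (class 1): distance = 11
Point 24 (class 1): distance = 18
Point 19 (class 0): distance = 23
Point 18 (class 1): distance = 24
K=5 nearest neighbors: classes = [1, 1, 1, 0, 1]
Votes for class 1: 4 / 5
Majority vote => class 1

1


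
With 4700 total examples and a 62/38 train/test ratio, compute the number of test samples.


Train samples = 4700 * 62% = 2914
Test samples = 4700 - 2914
= 1786

1786


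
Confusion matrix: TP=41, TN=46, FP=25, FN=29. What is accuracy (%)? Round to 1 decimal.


Accuracy = (TP + TN) / (TP + TN + FP + FN) * 100
= (41 + 46) / (41 + 46 + 25 + 29)
= 87 / 141
= 0.617
= 61.7%

61.7


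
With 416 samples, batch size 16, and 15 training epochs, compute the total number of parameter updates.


Iterations per epoch = 416 / 16 = 26
Total updates = iterations_per_epoch * epochs
= 26 * 15
= 390

390


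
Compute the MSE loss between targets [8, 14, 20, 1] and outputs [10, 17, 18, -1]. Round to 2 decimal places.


Differences: [-2, -3, 2, 2]
Squared errors: [4, 9, 4, 4]
Sum of squared errors = 21
MSE = 21 / 4 = 5.25

5.25


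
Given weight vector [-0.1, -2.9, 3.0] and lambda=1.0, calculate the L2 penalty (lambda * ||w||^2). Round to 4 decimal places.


Squaring each weight:
(-0.1)^2 = 0.01
(-2.9)^2 = 8.41
3.0^2 = 9.0
Sum of squares = 17.42
Penalty = 1.0 * 17.42 = 17.4200

17.4200


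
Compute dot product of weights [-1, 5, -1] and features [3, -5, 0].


Element-wise products:
-1 * 3 = -3
5 * -5 = -25
-1 * 0 = 0
Sum = -3 + -25 + 0
= -28

-28


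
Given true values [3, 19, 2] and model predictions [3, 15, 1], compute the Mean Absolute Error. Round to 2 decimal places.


Absolute errors: [0, 4, 1]
Sum of absolute errors = 5
MAE = 5 / 3 = 1.67

1.67


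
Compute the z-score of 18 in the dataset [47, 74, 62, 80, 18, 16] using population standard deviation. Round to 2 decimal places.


Mean = (47 + 74 + 62 + 80 + 18 + 16) / 6 = 49.5
Variance = sum((x_i - mean)^2) / n = 634.5833
Std = sqrt(634.5833) = 25.1909
Z = (x - mean) / std
= (18 - 49.5) / 25.1909
= -31.5 / 25.1909
= -1.25

-1.25


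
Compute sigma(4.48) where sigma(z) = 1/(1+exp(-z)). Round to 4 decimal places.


sigmoid(z) = 1 / (1 + exp(-z))
exp(-(4.48)) = exp(-4.48) = 0.0113
1 + 0.0113 = 1.0113
1 / 1.0113 = 0.9888

0.9888


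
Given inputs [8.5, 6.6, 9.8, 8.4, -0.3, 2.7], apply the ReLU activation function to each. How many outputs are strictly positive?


ReLU(x) = max(0, x) for each element:
ReLU(8.5) = 8.5
ReLU(6.6) = 6.6
ReLU(9.8) = 9.8
ReLU(8.4) = 8.4
ReLU(-0.3) = 0
ReLU(2.7) = 2.7
Active neurons (>0): 5

5


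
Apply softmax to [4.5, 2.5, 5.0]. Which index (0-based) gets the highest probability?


Softmax is a monotonic transformation, so it preserves the argmax.
We need to find the index of the maximum logit.
Index 0: 4.5
Index 1: 2.5
Index 2: 5.0
Maximum logit = 5.0 at index 2

2


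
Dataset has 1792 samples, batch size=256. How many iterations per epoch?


Iterations per epoch = dataset_size / batch_size
= 1792 / 256
= 7

7


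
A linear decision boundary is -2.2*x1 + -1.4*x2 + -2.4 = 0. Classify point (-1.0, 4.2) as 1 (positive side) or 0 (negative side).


Compute -2.2 * -1.0 + -1.4 * 4.2 + -2.4
= 2.2 + -5.88 + -2.4
= -6.08
Since -6.08 < 0, the point is on the negative side.

0


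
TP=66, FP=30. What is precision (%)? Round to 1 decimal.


Precision = TP / (TP + FP) * 100
= 66 / (66 + 30)
= 66 / 96
= 0.6875
= 68.8%

68.8


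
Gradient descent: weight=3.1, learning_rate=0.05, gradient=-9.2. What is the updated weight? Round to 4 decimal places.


w_new = w_old - lr * gradient
= 3.1 - 0.05 * -9.2
= 3.1 - (-0.46)
= 3.5600

3.5600


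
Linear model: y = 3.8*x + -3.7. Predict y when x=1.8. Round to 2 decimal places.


y = 3.8 * 1.8 + (-3.7)
= 6.84 + (-3.7)
= 3.14

3.14


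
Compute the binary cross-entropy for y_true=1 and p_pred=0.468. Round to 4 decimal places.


For y=1: Loss = -log(p)
= -log(0.468)
= -(-0.7593)
= 0.7593

0.7593


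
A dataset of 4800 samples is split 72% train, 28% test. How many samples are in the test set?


Train samples = 4800 * 72% = 3456
Test samples = 4800 - 3456
= 1344

1344


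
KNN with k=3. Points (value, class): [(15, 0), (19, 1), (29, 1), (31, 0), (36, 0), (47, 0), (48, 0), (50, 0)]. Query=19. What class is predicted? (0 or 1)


Distances from query 19:
Point 19 (class 1): distance = 0
Point 15 (class 0): distance = 4
Point 29 (class 1): distance = 10
K=3 nearest neighbors: classes = [1, 0, 1]
Votes for class 1: 2 / 3
Majority vote => class 1

1


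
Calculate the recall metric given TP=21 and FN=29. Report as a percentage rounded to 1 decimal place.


Recall = TP / (TP + FN) * 100
= 21 / (21 + 29)
= 21 / 50
= 0.42
= 42.0%

42.0


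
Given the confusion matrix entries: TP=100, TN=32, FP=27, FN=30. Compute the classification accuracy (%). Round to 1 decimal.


Accuracy = (TP + TN) / (TP + TN + FP + FN) * 100
= (100 + 32) / (100 + 32 + 27 + 30)
= 132 / 189
= 0.6984
= 69.8%

69.8


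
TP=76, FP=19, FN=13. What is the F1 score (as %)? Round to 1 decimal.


Precision = TP / (TP + FP) = 76 / 95 = 0.8
Recall = TP / (TP + FN) = 76 / 89 = 0.8539
F1 = 2 * P * R / (P + R)
= 2 * 0.8 * 0.8539 / (0.8 + 0.8539)
= 1.3663 / 1.6539
= 0.8261
As percentage: 82.6%

82.6


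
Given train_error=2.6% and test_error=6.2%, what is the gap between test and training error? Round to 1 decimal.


Generalization gap = test_error - train_error
= 6.2 - 2.6
= 3.6%
A moderate gap.

3.6


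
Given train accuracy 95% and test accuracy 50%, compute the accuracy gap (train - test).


Gap = train_accuracy - test_accuracy
= 95 - 50
= 45%
This large gap strongly indicates overfitting.

45


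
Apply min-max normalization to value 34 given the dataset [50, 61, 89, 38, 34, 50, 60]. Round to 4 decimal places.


Min = 34, Max = 89
Range = 89 - 34 = 55
Scaled = (x - min) / (max - min)
= (34 - 34) / 55
= 0 / 55
= 0.0000

0.0000


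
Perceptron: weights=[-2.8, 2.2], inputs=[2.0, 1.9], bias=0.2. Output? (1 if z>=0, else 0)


z = w . x + b
= -2.8*2.0 + 2.2*1.9 + 0.2
= -5.6 + 4.18 + 0.2
= -1.42 + 0.2
= -1.22
Since z = -1.22 < 0, output = 0

0


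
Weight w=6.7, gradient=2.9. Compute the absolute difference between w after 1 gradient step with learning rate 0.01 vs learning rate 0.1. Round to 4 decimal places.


With lr=0.01: w_new = 6.7 - 0.01 * 2.9 = 6.671
With lr=0.1: w_new = 6.7 - 0.1 * 2.9 = 6.41
Absolute difference = |6.671 - 6.41|
= 0.2610

0.2610


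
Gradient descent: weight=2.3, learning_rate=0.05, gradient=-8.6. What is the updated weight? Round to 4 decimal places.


w_new = w_old - lr * gradient
= 2.3 - 0.05 * -8.6
= 2.3 - (-0.43)
= 2.7300

2.7300


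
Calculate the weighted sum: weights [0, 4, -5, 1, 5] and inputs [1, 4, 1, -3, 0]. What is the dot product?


Element-wise products:
0 * 1 = 0
4 * 4 = 16
-5 * 1 = -5
1 * -3 = -3
5 * 0 = 0
Sum = 0 + 16 + -5 + -3 + 0
= 8

8


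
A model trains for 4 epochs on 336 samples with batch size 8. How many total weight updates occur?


Iterations per epoch = 336 / 8 = 42
Total updates = iterations_per_epoch * epochs
= 42 * 4
= 168

168


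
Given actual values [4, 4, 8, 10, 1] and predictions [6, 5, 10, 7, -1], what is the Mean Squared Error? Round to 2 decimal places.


Differences: [-2, -1, -2, 3, 2]
Squared errors: [4, 1, 4, 9, 4]
Sum of squared errors = 22
MSE = 22 / 5 = 4.40

4.40


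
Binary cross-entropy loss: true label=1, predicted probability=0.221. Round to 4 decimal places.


For y=1: Loss = -log(p)
= -log(0.221)
= -(-1.5096)
= 1.5096

1.5096


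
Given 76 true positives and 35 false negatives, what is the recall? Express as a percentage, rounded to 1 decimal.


Recall = TP / (TP + FN) * 100
= 76 / (76 + 35)
= 76 / 111
= 0.6847
= 68.5%

68.5


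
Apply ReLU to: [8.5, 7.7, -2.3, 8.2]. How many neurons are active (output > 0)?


ReLU(x) = max(0, x) for each element:
ReLU(8.5) = 8.5
ReLU(7.7) = 7.7
ReLU(-2.3) = 0
ReLU(8.2) = 8.2
Active neurons (>0): 3

3


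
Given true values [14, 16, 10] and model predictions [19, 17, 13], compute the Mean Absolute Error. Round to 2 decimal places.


Absolute errors: [5, 1, 3]
Sum of absolute errors = 9
MAE = 9 / 3 = 3.00

3.00


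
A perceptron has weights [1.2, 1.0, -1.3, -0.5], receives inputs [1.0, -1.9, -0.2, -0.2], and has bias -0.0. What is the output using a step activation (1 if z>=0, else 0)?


z = w . x + b
= 1.2*1.0 + 1.0*-1.9 + -1.3*-0.2 + -0.5*-0.2 + -0.0
= 1.2 + -1.9 + 0.26 + 0.1 + -0.0
= -0.34 + -0.0
= -0.34
Since z = -0.34 < 0, output = 0

0


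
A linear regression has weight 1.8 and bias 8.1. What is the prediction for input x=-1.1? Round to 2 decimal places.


y = 1.8 * -1.1 + (8.1)
= -1.98 + (8.1)
= 6.12

6.12


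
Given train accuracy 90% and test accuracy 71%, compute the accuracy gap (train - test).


Gap = train_accuracy - test_accuracy
= 90 - 71
= 19%
This gap suggests the model is overfitting.

19


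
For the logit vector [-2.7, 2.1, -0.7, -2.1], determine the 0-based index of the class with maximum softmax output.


Softmax is a monotonic transformation, so it preserves the argmax.
We need to find the index of the maximum logit.
Index 0: -2.7
Index 1: 2.1
Index 2: -0.7
Index 3: -2.1
Maximum logit = 2.1 at index 1

1


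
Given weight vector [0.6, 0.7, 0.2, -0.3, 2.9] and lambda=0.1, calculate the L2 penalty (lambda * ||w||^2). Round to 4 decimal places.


Squaring each weight:
0.6^2 = 0.36
0.7^2 = 0.49
0.2^2 = 0.04
(-0.3)^2 = 0.09
2.9^2 = 8.41
Sum of squares = 9.39
Penalty = 0.1 * 9.39 = 0.9390

0.9390


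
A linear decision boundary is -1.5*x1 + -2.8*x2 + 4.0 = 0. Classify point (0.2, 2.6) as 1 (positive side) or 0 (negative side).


Compute -1.5 * 0.2 + -2.8 * 2.6 + 4.0
= -0.3 + -7.28 + 4.0
= -3.58
Since -3.58 < 0, the point is on the negative side.

0


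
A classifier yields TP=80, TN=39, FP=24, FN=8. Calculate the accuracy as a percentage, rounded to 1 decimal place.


Accuracy = (TP + TN) / (TP + TN + FP + FN) * 100
= (80 + 39) / (80 + 39 + 24 + 8)
= 119 / 151
= 0.7881
= 78.8%

78.8


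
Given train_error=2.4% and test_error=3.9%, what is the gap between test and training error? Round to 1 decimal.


Generalization gap = test_error - train_error
= 3.9 - 2.4
= 1.5%
A small gap suggests good generalization.

1.5


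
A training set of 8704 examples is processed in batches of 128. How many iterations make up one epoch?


Iterations per epoch = dataset_size / batch_size
= 8704 / 128
= 68

68


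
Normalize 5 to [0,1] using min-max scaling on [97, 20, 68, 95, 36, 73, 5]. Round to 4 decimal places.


Min = 5, Max = 97
Range = 97 - 5 = 92
Scaled = (x - min) / (max - min)
= (5 - 5) / 92
= 0 / 92
= 0.0000

0.0000


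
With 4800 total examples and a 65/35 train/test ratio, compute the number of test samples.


Train samples = 4800 * 65% = 3120
Test samples = 4800 - 3120
= 1680

1680


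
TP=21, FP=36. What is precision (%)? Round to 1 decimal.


Precision = TP / (TP + FP) * 100
= 21 / (21 + 36)
= 21 / 57
= 0.3684
= 36.8%

36.8


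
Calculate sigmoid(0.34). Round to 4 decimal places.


sigmoid(z) = 1 / (1 + exp(-z))
exp(-(0.34)) = exp(-0.34) = 0.7118
1 + 0.7118 = 1.7118
1 / 1.7118 = 0.5842

0.5842


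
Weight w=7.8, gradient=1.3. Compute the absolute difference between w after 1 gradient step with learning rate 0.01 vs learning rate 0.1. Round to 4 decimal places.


With lr=0.01: w_new = 7.8 - 0.01 * 1.3 = 7.787
With lr=0.1: w_new = 7.8 - 0.1 * 1.3 = 7.67
Absolute difference = |7.787 - 7.67|
= 0.1170

0.1170


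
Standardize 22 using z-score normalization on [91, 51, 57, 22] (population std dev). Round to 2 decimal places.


Mean = (91 + 51 + 57 + 22) / 4 = 55.25
Variance = sum((x_i - mean)^2) / n = 601.1875
Std = sqrt(601.1875) = 24.5191
Z = (x - mean) / std
= (22 - 55.25) / 24.5191
= -33.25 / 24.5191
= -1.36

-1.36


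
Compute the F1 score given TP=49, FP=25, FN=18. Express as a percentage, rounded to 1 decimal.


Precision = TP / (TP + FP) = 49 / 74 = 0.6622
Recall = TP / (TP + FN) = 49 / 67 = 0.7313
F1 = 2 * P * R / (P + R)
= 2 * 0.6622 * 0.7313 / (0.6622 + 0.7313)
= 0.9685 / 1.3935
= 0.695
As percentage: 69.5%

69.5


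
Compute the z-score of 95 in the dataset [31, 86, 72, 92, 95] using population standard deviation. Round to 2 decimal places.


Mean = (31 + 86 + 72 + 92 + 95) / 5 = 75.2
Variance = sum((x_i - mean)^2) / n = 550.96
Std = sqrt(550.96) = 23.4725
Z = (x - mean) / std
= (95 - 75.2) / 23.4725
= 19.8 / 23.4725
= 0.84

0.84


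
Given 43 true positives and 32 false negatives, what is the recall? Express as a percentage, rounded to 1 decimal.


Recall = TP / (TP + FN) * 100
= 43 / (43 + 32)
= 43 / 75
= 0.5733
= 57.3%

57.3


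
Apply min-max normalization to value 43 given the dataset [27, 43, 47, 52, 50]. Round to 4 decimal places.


Min = 27, Max = 52
Range = 52 - 27 = 25
Scaled = (x - min) / (max - min)
= (43 - 27) / 25
= 16 / 25
= 0.6400

0.6400


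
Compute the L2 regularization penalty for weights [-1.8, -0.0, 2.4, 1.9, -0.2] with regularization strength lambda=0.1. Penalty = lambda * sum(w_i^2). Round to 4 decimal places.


Squaring each weight:
(-1.8)^2 = 3.24
(-0.0)^2 = 0.0
2.4^2 = 5.76
1.9^2 = 3.61
(-0.2)^2 = 0.04
Sum of squares = 12.65
Penalty = 0.1 * 12.65 = 1.2650

1.2650


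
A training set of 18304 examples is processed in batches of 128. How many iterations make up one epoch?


Iterations per epoch = dataset_size / batch_size
= 18304 / 128
= 143

143


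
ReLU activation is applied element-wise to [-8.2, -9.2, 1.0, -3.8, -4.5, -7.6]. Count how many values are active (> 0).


ReLU(x) = max(0, x) for each element:
ReLU(-8.2) = 0
ReLU(-9.2) = 0
ReLU(1.0) = 1.0
ReLU(-3.8) = 0
ReLU(-4.5) = 0
ReLU(-7.6) = 0
Active neurons (>0): 1

1


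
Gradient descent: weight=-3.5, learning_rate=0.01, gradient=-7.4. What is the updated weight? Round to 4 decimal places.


w_new = w_old - lr * gradient
= -3.5 - 0.01 * -7.4
= -3.5 - (-0.074)
= -3.4260

-3.4260


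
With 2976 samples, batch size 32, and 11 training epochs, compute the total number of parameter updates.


Iterations per epoch = 2976 / 32 = 93
Total updates = iterations_per_epoch * epochs
= 93 * 11
= 1023

1023


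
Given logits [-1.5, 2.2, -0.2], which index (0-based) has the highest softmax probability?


Softmax is a monotonic transformation, so it preserves the argmax.
We need to find the index of the maximum logit.
Index 0: -1.5
Index 1: 2.2
Index 2: -0.2
Maximum logit = 2.2 at index 1

1


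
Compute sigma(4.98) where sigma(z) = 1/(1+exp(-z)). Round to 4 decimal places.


sigmoid(z) = 1 / (1 + exp(-z))
exp(-(4.98)) = exp(-4.98) = 0.0069
1 + 0.0069 = 1.0069
1 / 1.0069 = 0.9932

0.9932


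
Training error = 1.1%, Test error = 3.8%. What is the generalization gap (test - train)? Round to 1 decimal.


Generalization gap = test_error - train_error
= 3.8 - 1.1
= 2.7%
A moderate gap.

2.7


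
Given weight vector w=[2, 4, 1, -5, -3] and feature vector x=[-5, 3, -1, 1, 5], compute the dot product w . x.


Element-wise products:
2 * -5 = -10
4 * 3 = 12
1 * -1 = -1
-5 * 1 = -5
-3 * 5 = -15
Sum = -10 + 12 + -1 + -5 + -15
= -19

-19


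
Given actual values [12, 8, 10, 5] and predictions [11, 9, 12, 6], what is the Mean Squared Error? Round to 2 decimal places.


Differences: [1, -1, -2, -1]
Squared errors: [1, 1, 4, 1]
Sum of squared errors = 7
MSE = 7 / 4 = 1.75

1.75


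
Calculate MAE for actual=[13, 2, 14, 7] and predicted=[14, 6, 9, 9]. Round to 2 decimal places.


Absolute errors: [1, 4, 5, 2]
Sum of absolute errors = 12
MAE = 12 / 4 = 3.00

3.00


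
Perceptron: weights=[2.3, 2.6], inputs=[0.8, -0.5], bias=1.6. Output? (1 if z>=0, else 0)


z = w . x + b
= 2.3*0.8 + 2.6*-0.5 + 1.6
= 1.84 + -1.3 + 1.6
= 0.54 + 1.6
= 2.14
Since z = 2.14 >= 0, output = 1

1


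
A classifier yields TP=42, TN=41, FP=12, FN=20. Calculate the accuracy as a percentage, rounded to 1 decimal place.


Accuracy = (TP + TN) / (TP + TN + FP + FN) * 100
= (42 + 41) / (42 + 41 + 12 + 20)
= 83 / 115
= 0.7217
= 72.2%

72.2


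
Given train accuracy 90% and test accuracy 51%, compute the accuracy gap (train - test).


Gap = train_accuracy - test_accuracy
= 90 - 51
= 39%
This large gap strongly indicates overfitting.

39


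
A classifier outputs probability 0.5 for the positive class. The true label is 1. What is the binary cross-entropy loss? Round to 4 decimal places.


For y=1: Loss = -log(p)
= -log(0.5)
= -(-0.6931)
= 0.6931

0.6931


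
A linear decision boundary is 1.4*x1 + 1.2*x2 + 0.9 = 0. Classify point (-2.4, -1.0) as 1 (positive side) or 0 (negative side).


Compute 1.4 * -2.4 + 1.2 * -1.0 + 0.9
= -3.36 + -1.2 + 0.9
= -3.66
Since -3.66 < 0, the point is on the negative side.

0


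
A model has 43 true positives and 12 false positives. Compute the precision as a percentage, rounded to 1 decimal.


Precision = TP / (TP + FP) * 100
= 43 / (43 + 12)
= 43 / 55
= 0.7818
= 78.2%

78.2


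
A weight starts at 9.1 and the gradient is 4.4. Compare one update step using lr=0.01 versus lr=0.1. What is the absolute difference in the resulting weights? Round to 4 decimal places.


With lr=0.01: w_new = 9.1 - 0.01 * 4.4 = 9.056
With lr=0.1: w_new = 9.1 - 0.1 * 4.4 = 8.66
Absolute difference = |9.056 - 8.66|
= 0.3960

0.3960


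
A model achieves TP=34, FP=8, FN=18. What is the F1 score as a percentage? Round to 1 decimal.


Precision = TP / (TP + FP) = 34 / 42 = 0.8095
Recall = TP / (TP + FN) = 34 / 52 = 0.6538
F1 = 2 * P * R / (P + R)
= 2 * 0.8095 * 0.6538 / (0.8095 + 0.6538)
= 1.0586 / 1.4634
= 0.7234
As percentage: 72.3%

72.3


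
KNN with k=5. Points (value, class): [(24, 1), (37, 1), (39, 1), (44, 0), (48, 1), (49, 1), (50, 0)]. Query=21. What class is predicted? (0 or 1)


Distances from query 21:
Point 24 (class 1): distance = 3
Point 37 (class 1): distance = 16
Point 39 (class 1): distance = 18
Point 44 (class 0): distance = 23
Point 48 (class 1): distance = 27
K=5 nearest neighbors: classes = [1, 1, 1, 0, 1]
Votes for class 1: 4 / 5
Majority vote => class 1

1


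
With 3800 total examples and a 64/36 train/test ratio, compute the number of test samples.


Train samples = 3800 * 64% = 2432
Test samples = 3800 - 2432
= 1368

1368


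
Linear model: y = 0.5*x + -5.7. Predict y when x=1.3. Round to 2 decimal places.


y = 0.5 * 1.3 + (-5.7)
= 0.65 + (-5.7)
= -5.05

-5.05


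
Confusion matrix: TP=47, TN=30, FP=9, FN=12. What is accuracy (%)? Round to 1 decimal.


Accuracy = (TP + TN) / (TP + TN + FP + FN) * 100
= (47 + 30) / (47 + 30 + 9 + 12)
= 77 / 98
= 0.7857
= 78.6%

78.6


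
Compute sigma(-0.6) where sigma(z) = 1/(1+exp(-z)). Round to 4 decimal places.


sigmoid(z) = 1 / (1 + exp(-z))
exp(-(-0.6)) = exp(0.6) = 1.8221
1 + 1.8221 = 2.8221
1 / 2.8221 = 0.3543

0.3543


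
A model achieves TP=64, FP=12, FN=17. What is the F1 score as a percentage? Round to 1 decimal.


Precision = TP / (TP + FP) = 64 / 76 = 0.8421
Recall = TP / (TP + FN) = 64 / 81 = 0.7901
F1 = 2 * P * R / (P + R)
= 2 * 0.8421 * 0.7901 / (0.8421 + 0.7901)
= 1.3307 / 1.6322
= 0.8153
As percentage: 81.5%

81.5


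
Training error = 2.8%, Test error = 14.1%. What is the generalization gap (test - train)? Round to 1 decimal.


Generalization gap = test_error - train_error
= 14.1 - 2.8
= 11.3%
A large gap suggests overfitting.

11.3


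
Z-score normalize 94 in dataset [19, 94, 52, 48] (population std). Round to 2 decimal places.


Mean = (19 + 94 + 52 + 48) / 4 = 53.25
Variance = sum((x_i - mean)^2) / n = 715.6875
Std = sqrt(715.6875) = 26.7523
Z = (x - mean) / std
= (94 - 53.25) / 26.7523
= 40.75 / 26.7523
= 1.52

1.52


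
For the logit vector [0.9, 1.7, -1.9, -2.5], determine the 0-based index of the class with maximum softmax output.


Softmax is a monotonic transformation, so it preserves the argmax.
We need to find the index of the maximum logit.
Index 0: 0.9
Index 1: 1.7
Index 2: -1.9
Index 3: -2.5
Maximum logit = 1.7 at index 1

1


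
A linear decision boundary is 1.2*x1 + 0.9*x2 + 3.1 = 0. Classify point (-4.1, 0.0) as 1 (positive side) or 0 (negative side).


Compute 1.2 * -4.1 + 0.9 * 0.0 + 3.1
= -4.92 + 0.0 + 3.1
= -1.82
Since -1.82 < 0, the point is on the negative side.

0


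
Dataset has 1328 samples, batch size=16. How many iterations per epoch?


Iterations per epoch = dataset_size / batch_size
= 1328 / 16
= 83

83


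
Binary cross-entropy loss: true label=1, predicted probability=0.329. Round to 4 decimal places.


For y=1: Loss = -log(p)
= -log(0.329)
= -(-1.1117)
= 1.1117

1.1117


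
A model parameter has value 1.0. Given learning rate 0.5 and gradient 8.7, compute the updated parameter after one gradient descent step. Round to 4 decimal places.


w_new = w_old - lr * gradient
= 1.0 - 0.5 * 8.7
= 1.0 - (4.35)
= -3.3500

-3.3500


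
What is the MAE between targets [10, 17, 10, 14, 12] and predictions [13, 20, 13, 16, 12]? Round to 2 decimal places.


Absolute errors: [3, 3, 3, 2, 0]
Sum of absolute errors = 11
MAE = 11 / 5 = 2.20

2.20


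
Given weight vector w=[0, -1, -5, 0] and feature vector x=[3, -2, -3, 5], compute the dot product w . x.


Element-wise products:
0 * 3 = 0
-1 * -2 = 2
-5 * -3 = 15
0 * 5 = 0
Sum = 0 + 2 + 15 + 0
= 17

17


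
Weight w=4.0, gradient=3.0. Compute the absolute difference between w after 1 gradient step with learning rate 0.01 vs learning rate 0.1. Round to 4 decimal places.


With lr=0.01: w_new = 4.0 - 0.01 * 3.0 = 3.97
With lr=0.1: w_new = 4.0 - 0.1 * 3.0 = 3.7
Absolute difference = |3.97 - 3.7|
= 0.2700

0.2700


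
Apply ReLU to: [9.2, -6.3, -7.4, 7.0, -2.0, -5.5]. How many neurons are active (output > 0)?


ReLU(x) = max(0, x) for each element:
ReLU(9.2) = 9.2
ReLU(-6.3) = 0
ReLU(-7.4) = 0
ReLU(7.0) = 7.0
ReLU(-2.0) = 0
ReLU(-5.5) = 0
Active neurons (>0): 2

2


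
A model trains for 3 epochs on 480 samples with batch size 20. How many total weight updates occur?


Iterations per epoch = 480 / 20 = 24
Total updates = iterations_per_epoch * epochs
= 24 * 3
= 72

72


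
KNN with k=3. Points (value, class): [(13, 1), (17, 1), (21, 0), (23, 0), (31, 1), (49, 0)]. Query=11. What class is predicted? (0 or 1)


Distances from query 11:
Point 13 (class 1): distance = 2
Point 17 (class 1): distance = 6
Point 21 (class 0): distance = 10
K=3 nearest neighbors: classes = [1, 1, 0]
Votes for class 1: 2 / 3
Majority vote => class 1

1


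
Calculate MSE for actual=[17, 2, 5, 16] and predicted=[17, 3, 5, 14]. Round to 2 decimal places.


Differences: [0, -1, 0, 2]
Squared errors: [0, 1, 0, 4]
Sum of squared errors = 5
MSE = 5 / 4 = 1.25

1.25


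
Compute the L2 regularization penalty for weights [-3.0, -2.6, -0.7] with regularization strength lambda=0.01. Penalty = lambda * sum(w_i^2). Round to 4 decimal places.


Squaring each weight:
(-3.0)^2 = 9.0
(-2.6)^2 = 6.76
(-0.7)^2 = 0.49
Sum of squares = 16.25
Penalty = 0.01 * 16.25 = 0.1625

0.1625


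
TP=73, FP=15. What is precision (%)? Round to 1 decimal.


Precision = TP / (TP + FP) * 100
= 73 / (73 + 15)
= 73 / 88
= 0.8295
= 83.0%

83.0


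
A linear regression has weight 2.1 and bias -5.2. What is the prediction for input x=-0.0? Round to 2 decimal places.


y = 2.1 * -0.0 + (-5.2)
= -0.0 + (-5.2)
= -5.20

-5.20


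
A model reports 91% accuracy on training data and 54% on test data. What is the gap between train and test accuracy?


Gap = train_accuracy - test_accuracy
= 91 - 54
= 37%
This large gap strongly indicates overfitting.

37


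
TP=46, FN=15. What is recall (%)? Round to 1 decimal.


Recall = TP / (TP + FN) * 100
= 46 / (46 + 15)
= 46 / 61
= 0.7541
= 75.4%

75.4


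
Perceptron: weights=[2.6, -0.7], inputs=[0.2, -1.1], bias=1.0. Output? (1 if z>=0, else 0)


z = w . x + b
= 2.6*0.2 + -0.7*-1.1 + 1.0
= 0.52 + 0.77 + 1.0
= 1.29 + 1.0
= 2.29
Since z = 2.29 >= 0, output = 1

1


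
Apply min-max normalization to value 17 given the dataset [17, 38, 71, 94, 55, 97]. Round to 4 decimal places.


Min = 17, Max = 97
Range = 97 - 17 = 80
Scaled = (x - min) / (max - min)
= (17 - 17) / 80
= 0 / 80
= 0.0000

0.0000


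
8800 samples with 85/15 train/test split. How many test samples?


Train samples = 8800 * 85% = 7480
Test samples = 8800 - 7480
= 1320

1320


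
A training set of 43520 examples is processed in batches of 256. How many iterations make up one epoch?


Iterations per epoch = dataset_size / batch_size
= 43520 / 256
= 170

170


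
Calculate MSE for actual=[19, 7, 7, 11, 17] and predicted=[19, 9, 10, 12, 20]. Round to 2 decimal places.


Differences: [0, -2, -3, -1, -3]
Squared errors: [0, 4, 9, 1, 9]
Sum of squared errors = 23
MSE = 23 / 5 = 4.60

4.60


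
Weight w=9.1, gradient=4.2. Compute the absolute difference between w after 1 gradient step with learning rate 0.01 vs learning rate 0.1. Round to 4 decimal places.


With lr=0.01: w_new = 9.1 - 0.01 * 4.2 = 9.058
With lr=0.1: w_new = 9.1 - 0.1 * 4.2 = 8.68
Absolute difference = |9.058 - 8.68|
= 0.3780

0.3780


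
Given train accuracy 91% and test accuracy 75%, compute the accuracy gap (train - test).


Gap = train_accuracy - test_accuracy
= 91 - 75
= 16%
This gap suggests the model is overfitting.

16


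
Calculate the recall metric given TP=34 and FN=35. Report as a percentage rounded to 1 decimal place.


Recall = TP / (TP + FN) * 100
= 34 / (34 + 35)
= 34 / 69
= 0.4928
= 49.3%

49.3


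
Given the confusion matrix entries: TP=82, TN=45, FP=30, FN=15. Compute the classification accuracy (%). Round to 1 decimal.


Accuracy = (TP + TN) / (TP + TN + FP + FN) * 100
= (82 + 45) / (82 + 45 + 30 + 15)
= 127 / 172
= 0.7384
= 73.8%

73.8


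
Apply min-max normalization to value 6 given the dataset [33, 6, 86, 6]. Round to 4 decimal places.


Min = 6, Max = 86
Range = 86 - 6 = 80
Scaled = (x - min) / (max - min)
= (6 - 6) / 80
= 0 / 80
= 0.0000

0.0000


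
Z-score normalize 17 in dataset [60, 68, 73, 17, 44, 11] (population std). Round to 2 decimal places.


Mean = (60 + 68 + 73 + 17 + 44 + 11) / 6 = 45.5
Variance = sum((x_i - mean)^2) / n = 579.5833
Std = sqrt(579.5833) = 24.0745
Z = (x - mean) / std
= (17 - 45.5) / 24.0745
= -28.5 / 24.0745
= -1.18

-1.18


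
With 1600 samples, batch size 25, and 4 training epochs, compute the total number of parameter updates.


Iterations per epoch = 1600 / 25 = 64
Total updates = iterations_per_epoch * epochs
= 64 * 4
= 256

256


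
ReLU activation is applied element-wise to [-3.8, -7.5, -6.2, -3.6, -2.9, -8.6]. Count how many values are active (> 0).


ReLU(x) = max(0, x) for each element:
ReLU(-3.8) = 0
ReLU(-7.5) = 0
ReLU(-6.2) = 0
ReLU(-3.6) = 0
ReLU(-2.9) = 0
ReLU(-8.6) = 0
Active neurons (>0): 0

0


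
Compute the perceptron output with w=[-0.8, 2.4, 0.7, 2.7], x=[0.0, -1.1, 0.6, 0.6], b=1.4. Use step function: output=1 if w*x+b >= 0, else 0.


z = w . x + b
= -0.8*0.0 + 2.4*-1.1 + 0.7*0.6 + 2.7*0.6 + 1.4
= -0.0 + -2.64 + 0.42 + 1.62 + 1.4
= -0.6 + 1.4
= 0.8
Since z = 0.8 >= 0, output = 1

1


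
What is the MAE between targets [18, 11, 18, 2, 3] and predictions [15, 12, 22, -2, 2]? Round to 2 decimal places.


Absolute errors: [3, 1, 4, 4, 1]
Sum of absolute errors = 13
MAE = 13 / 5 = 2.60

2.60


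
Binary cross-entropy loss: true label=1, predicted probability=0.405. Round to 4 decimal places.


For y=1: Loss = -log(p)
= -log(0.405)
= -(-0.9039)
= 0.9039

0.9039


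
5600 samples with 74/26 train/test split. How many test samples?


Train samples = 5600 * 74% = 4144
Test samples = 5600 - 4144
= 1456

1456


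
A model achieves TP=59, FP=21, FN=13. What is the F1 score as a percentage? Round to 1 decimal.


Precision = TP / (TP + FP) = 59 / 80 = 0.7375
Recall = TP / (TP + FN) = 59 / 72 = 0.8194
F1 = 2 * P * R / (P + R)
= 2 * 0.7375 * 0.8194 / (0.7375 + 0.8194)
= 1.2087 / 1.5569
= 0.7763
As percentage: 77.6%

77.6


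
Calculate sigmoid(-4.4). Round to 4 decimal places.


sigmoid(z) = 1 / (1 + exp(-z))
exp(-(-4.4)) = exp(4.4) = 81.4509
1 + 81.4509 = 82.4509
1 / 82.4509 = 0.0121

0.0121


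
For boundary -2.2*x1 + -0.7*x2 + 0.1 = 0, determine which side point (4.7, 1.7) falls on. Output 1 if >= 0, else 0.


Compute -2.2 * 4.7 + -0.7 * 1.7 + 0.1
= -10.34 + -1.19 + 0.1
= -11.43
Since -11.43 < 0, the point is on the negative side.

0


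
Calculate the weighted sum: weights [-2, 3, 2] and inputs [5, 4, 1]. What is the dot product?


Element-wise products:
-2 * 5 = -10
3 * 4 = 12
2 * 1 = 2
Sum = -10 + 12 + 2
= 4

4


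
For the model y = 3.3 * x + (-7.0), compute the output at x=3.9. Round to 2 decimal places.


y = 3.3 * 3.9 + (-7.0)
= 12.87 + (-7.0)
= 5.87

5.87


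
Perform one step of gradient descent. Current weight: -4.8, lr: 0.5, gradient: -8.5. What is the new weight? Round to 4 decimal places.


w_new = w_old - lr * gradient
= -4.8 - 0.5 * -8.5
= -4.8 - (-4.25)
= -0.5500

-0.5500


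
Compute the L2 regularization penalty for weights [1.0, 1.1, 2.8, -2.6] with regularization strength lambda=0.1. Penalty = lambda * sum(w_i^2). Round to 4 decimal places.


Squaring each weight:
1.0^2 = 1.0
1.1^2 = 1.21
2.8^2 = 7.84
(-2.6)^2 = 6.76
Sum of squares = 16.81
Penalty = 0.1 * 16.81 = 1.6810

1.6810


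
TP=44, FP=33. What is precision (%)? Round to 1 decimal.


Precision = TP / (TP + FP) * 100
= 44 / (44 + 33)
= 44 / 77
= 0.5714
= 57.1%

57.1


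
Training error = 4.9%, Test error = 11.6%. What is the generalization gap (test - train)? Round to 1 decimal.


Generalization gap = test_error - train_error
= 11.6 - 4.9
= 6.7%
A moderate gap.

6.7


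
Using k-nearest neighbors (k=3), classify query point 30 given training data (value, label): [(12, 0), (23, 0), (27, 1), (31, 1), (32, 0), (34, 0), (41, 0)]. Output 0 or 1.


Distances from query 30:
Point 31 (class 1): distance = 1
Point 32 (class 0): distance = 2
Point 27 (class 1): distance = 3
K=3 nearest neighbors: classes = [1, 0, 1]
Votes for class 1: 2 / 3
Majority vote => class 1

1
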